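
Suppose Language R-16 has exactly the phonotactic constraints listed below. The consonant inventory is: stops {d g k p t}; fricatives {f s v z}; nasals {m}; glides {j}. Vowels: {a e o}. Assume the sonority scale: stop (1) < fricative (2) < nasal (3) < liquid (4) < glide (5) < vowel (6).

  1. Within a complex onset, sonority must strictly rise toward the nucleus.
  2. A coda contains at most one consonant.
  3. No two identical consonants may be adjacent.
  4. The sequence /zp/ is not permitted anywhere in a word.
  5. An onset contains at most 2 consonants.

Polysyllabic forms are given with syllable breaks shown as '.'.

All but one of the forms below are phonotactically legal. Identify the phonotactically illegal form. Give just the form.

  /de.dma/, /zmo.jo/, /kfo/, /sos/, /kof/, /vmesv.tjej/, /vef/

/de.dma/ — σ1 onset /d/, coda /∅/ ok; σ2 onset /dm/ (1→3 rises), coda /∅/ ok → phonotactically legal
/zmo.jo/ — σ1 onset /zm/ (2→3 rises), coda /∅/ ok; σ2 onset /j/, coda /∅/ ok → phonotactically legal
/kfo/ — σ1 onset /kf/ (1→2 rises), coda /∅/ ok → phonotactically legal
/sos/ — σ1 onset /s/, coda /s/ ok → phonotactically legal
/kof/ — σ1 onset /k/, coda /f/ ok → phonotactically legal
/vmesv.tjej/ — violates constraint 2: syllable 1 coda /sv/ has 2 consonants (> 1) → phonotactically illegal
/vef/ — σ1 onset /v/, coda /f/ ok → phonotactically legal

/vmesv.tjej/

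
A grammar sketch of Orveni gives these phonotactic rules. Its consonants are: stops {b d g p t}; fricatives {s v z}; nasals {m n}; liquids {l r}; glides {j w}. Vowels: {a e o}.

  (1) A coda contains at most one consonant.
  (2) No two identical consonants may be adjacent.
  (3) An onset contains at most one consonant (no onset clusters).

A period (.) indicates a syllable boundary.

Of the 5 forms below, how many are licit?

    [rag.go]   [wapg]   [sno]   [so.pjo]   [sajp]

0

[rag.go] — violates constraint 2: adjacent identical consonants /gg/ → illicit
[wapg] — violates constraint 1: syllable 1 coda /pg/ has 2 consonants (> 1) → illicit
[sno] — violates constraint 3: syllable 1 onset /sn/ has 2 consonants (> 1) → illicit
[so.pjo] — violates constraint 3: syllable 2 onset /pj/ has 2 consonants (> 1) → illicit
[sajp] — violates constraint 1: syllable 1 coda /jp/ has 2 consonants (> 1) → illicit
No form is licit → 0.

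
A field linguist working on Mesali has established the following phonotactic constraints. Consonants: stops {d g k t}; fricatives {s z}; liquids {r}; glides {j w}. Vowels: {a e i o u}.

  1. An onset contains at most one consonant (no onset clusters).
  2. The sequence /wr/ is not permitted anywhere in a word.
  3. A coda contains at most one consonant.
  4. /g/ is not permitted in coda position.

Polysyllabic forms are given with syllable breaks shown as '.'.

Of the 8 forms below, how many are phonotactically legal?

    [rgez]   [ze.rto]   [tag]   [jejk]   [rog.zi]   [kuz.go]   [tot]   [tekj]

[rgez] — violates constraint 1: syllable 1 onset /rg/ has 2 consonants (> 1) → phonotactically illegal
[ze.rto] — violates constraint 1: syllable 2 onset /rt/ has 2 consonants (> 1) → phonotactically illegal
[tag] — violates constraint 4: syllable 1 coda contains /g/ → phonotactically illegal
[jejk] — violates constraint 3: syllable 1 coda /jk/ has 2 consonants (> 1) → phonotactically illegal
[rog.zi] — violates constraint 4: syllable 1 coda contains /g/ → phonotactically illegal
[kuz.go] — σ1 onset /k/, coda /z/ ok; σ2 onset /g/, coda /∅/ ok → phonotactically legal
[tot] — σ1 onset /t/, coda /t/ ok → phonotactically legal
[tekj] — violates constraint 3: syllable 1 coda /kj/ has 2 consonants (> 1) → phonotactically illegal
Phonotactically legal: [kuz.go], [tot] → 2.

2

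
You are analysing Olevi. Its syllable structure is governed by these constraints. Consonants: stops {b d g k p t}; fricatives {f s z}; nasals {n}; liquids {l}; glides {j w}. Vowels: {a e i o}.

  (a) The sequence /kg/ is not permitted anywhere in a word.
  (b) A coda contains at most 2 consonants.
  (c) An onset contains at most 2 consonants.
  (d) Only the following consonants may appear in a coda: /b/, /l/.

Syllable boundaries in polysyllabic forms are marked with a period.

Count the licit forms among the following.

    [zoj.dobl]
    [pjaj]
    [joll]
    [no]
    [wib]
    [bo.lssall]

3

[zoj.dobl] — violates constraint (d): syllable 1 coda contains /j/, which is not a licensed coda consonant → illicit
[pjaj] — violates constraint (d): syllable 1 coda contains /j/, which is not a licensed coda consonant → illicit
[joll] — σ1 onset /j/, coda /ll/ (2C) ok → licit
[no] — σ1 onset /n/, coda /∅/ ok → licit
[wib] — σ1 onset /w/, coda /b/ ok → licit
[bo.lssall] — violates constraint (c): syllable 2 onset /lss/ has 3 consonants (> 2) → illicit
Licit: [joll], [no], [wib] → 3.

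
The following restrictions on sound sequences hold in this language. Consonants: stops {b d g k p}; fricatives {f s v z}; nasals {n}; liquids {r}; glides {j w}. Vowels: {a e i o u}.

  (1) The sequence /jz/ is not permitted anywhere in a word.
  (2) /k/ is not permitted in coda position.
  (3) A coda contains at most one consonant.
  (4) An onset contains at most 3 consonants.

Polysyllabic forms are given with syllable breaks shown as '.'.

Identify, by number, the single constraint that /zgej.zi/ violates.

1

/zgej.zi/: contains banned sequence /jz/.
This is a violation of constraint 1: "The sequence /jz/ is not permitted anywhere in a word."
The remaining constraints (2, 3, 4) are satisfied.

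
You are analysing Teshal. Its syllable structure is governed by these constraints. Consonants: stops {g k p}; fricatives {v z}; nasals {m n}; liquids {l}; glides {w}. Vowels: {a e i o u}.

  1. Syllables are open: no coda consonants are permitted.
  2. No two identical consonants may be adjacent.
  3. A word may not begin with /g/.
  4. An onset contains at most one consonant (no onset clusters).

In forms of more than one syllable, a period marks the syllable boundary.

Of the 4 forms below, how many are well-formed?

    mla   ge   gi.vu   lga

mla — violates constraint 4: syllable 1 onset /ml/ has 2 consonants (> 1) → ill-formed
ge — violates constraint 3: word begins with /g/ → ill-formed
gi.vu — violates constraint 3: word begins with /g/ → ill-formed
lga — violates constraint 4: syllable 1 onset /lg/ has 2 consonants (> 1) → ill-formed
No form is well-formed → 0.

0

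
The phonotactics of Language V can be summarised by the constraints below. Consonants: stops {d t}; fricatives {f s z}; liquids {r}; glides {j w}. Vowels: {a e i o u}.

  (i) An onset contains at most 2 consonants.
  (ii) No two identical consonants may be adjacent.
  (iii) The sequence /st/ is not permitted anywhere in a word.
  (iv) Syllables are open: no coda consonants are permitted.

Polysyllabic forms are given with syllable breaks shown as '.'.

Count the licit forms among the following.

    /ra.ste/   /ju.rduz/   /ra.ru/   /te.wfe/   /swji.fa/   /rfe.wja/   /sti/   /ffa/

3

/ra.ste/ — violates constraint (iii): contains banned sequence /st/ → illicit
/ju.rduz/ — violates constraint (iv): syllable 2 coda /z/ has 1 consonant (> 0) → illicit
/ra.ru/ — σ1 onset /r/, coda /∅/ ok; σ2 onset /r/, coda /∅/ ok → licit
/te.wfe/ — σ1 onset /t/, coda /∅/ ok; σ2 onset /wf/ (2C), coda /∅/ ok → licit
/swji.fa/ — violates constraint (i): syllable 1 onset /swj/ has 3 consonants (> 2) → illicit
/rfe.wja/ — σ1 onset /rf/ (2C), coda /∅/ ok; σ2 onset /wj/ (2C), coda /∅/ ok → licit
/sti/ — violates constraint (iii): contains banned sequence /st/ → illicit
/ffa/ — violates constraint (ii): adjacent identical consonants /ff/ → illicit
Licit: /ra.ru/, /te.wfe/, /rfe.wja/ → 3.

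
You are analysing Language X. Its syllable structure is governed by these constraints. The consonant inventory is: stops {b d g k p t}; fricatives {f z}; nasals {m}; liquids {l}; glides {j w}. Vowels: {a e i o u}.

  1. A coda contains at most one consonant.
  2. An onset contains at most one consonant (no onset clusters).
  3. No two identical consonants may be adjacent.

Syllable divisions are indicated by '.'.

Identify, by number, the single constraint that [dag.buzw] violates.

[dag.buzw]: syllable 2 coda /zw/ has 2 consonants (> 1).
This is a violation of constraint 1: "A coda contains at most one consonant."
The remaining constraints (2, 3) are satisfied.

1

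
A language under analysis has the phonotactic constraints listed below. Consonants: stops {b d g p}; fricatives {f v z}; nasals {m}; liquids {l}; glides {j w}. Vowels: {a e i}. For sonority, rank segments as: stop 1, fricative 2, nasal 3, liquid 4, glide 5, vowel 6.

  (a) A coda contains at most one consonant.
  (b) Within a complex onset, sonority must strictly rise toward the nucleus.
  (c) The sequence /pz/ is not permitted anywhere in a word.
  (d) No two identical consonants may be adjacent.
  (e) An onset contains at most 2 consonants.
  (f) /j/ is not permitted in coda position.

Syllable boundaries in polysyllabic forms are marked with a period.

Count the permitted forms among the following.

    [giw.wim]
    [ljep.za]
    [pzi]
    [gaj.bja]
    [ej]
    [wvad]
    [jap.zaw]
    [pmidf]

[giw.wim] — violates constraint (d): adjacent identical consonants /ww/ → not permitted
[ljep.za] — violates constraint (c): contains banned sequence /pz/ → not permitted
[pzi] — violates constraint (c): contains banned sequence /pz/ → not permitted
[gaj.bja] — violates constraint (f): syllable 1 coda contains /j/ → not permitted
[ej] — violates constraint (f): syllable 1 coda contains /j/ → not permitted
[wvad] — violates constraint (b): syllable 1 onset /wv/: /w/ (glide, 5) → /v/ (fricative, 2) does not rise → not permitted
[jap.zaw] — violates constraint (c): contains banned sequence /pz/ → not permitted
[pmidf] — violates constraint (a): syllable 1 coda /df/ has 2 consonants (> 1) → not permitted
No form is permitted → 0.

0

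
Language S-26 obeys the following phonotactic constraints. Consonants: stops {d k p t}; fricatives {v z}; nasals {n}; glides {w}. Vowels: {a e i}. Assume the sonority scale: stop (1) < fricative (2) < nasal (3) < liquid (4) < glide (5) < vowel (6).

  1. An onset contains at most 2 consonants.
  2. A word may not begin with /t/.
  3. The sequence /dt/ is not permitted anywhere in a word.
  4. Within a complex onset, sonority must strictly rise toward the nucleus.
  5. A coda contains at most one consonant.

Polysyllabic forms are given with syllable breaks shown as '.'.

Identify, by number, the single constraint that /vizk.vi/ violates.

5

/vizk.vi/: syllable 1 coda /zk/ has 2 consonants (> 1).
This is a violation of constraint 5: "A coda contains at most one consonant."
The remaining constraints (1, 2, 3, 4) are satisfied.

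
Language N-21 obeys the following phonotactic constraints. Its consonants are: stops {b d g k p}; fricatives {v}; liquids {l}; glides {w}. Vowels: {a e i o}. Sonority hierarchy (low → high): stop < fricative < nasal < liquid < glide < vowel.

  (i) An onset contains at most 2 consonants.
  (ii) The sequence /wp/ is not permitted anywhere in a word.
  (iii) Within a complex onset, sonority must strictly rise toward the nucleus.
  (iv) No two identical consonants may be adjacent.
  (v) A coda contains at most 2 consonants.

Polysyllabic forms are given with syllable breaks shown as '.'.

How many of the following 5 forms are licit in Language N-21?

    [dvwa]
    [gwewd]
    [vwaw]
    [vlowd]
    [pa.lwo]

[dvwa] — violates constraint (i): syllable 1 onset /dvw/ has 3 consonants (> 2) → illicit
[gwewd] — σ1 onset /gw/ (1→5 rises), coda /wd/ (2C) ok → licit
[vwaw] — σ1 onset /vw/ (2→5 rises), coda /w/ ok → licit
[vlowd] — σ1 onset /vl/ (2→4 rises), coda /wd/ (2C) ok → licit
[pa.lwo] — σ1 onset /p/, coda /∅/ ok; σ2 onset /lw/ (4→5 rises), coda /∅/ ok → licit
Licit: [gwewd], [vwaw], [vlowd], [pa.lwo] → 4.

4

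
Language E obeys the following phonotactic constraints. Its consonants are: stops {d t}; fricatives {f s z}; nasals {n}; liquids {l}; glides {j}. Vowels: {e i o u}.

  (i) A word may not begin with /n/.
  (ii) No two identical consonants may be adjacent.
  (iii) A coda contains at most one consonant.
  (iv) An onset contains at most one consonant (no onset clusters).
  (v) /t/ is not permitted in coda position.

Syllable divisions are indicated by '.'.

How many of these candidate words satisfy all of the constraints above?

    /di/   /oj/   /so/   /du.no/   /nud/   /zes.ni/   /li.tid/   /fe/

/di/ — σ1 onset /d/, coda /∅/ ok → well-formed
/oj/ — σ1 onset /∅/, coda /j/ ok → well-formed
/so/ — σ1 onset /s/, coda /∅/ ok → well-formed
/du.no/ — σ1 onset /d/, coda /∅/ ok; σ2 onset /n/, coda /∅/ ok → well-formed
/nud/ — violates constraint (i): word begins with /n/ → ill-formed
/zes.ni/ — σ1 onset /z/, coda /s/ ok; σ2 onset /n/, coda /∅/ ok → well-formed
/li.tid/ — σ1 onset /l/, coda /∅/ ok; σ2 onset /t/, coda /d/ ok → well-formed
/fe/ — σ1 onset /f/, coda /∅/ ok → well-formed
Well-formed: /di/, /oj/, /so/, /du.no/, /zes.ni/, /li.tid/, /fe/ → 7.

7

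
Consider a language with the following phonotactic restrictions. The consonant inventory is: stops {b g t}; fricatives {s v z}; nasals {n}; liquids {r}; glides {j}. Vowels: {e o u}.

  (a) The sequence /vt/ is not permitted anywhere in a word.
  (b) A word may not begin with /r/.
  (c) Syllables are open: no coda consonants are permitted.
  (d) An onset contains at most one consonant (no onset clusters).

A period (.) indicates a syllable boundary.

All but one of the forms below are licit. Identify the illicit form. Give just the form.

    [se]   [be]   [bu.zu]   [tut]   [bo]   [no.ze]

[se] — σ1 onset /s/, coda /∅/ ok → licit
[be] — σ1 onset /b/, coda /∅/ ok → licit
[bu.zu] — σ1 onset /b/, coda /∅/ ok; σ2 onset /z/, coda /∅/ ok → licit
[tut] — violates constraint (c): syllable 1 coda /t/ has 1 consonant (> 0) → illicit
[bo] — σ1 onset /b/, coda /∅/ ok → licit
[no.ze] — σ1 onset /n/, coda /∅/ ok; σ2 onset /z/, coda /∅/ ok → licit

[tut]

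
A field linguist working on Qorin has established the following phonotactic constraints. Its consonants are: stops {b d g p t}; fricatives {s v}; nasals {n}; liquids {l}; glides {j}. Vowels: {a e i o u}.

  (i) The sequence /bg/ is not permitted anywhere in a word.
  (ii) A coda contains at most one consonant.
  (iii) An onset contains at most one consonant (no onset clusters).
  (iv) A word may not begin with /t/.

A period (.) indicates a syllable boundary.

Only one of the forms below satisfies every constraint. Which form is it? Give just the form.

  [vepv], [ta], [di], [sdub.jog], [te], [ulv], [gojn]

[vepv] — violates constraint (ii): syllable 1 coda /pv/ has 2 consonants (> 1) → ill-formed
[ta] — violates constraint (iv): word begins with /t/ → ill-formed
[di] — σ1 onset /d/, coda /∅/ ok → well-formed
[sdub.jog] — violates constraint (iii): syllable 1 onset /sd/ has 2 consonants (> 1) → ill-formed
[te] — violates constraint (iv): word begins with /t/ → ill-formed
[ulv] — violates constraint (ii): syllable 1 coda /lv/ has 2 consonants (> 1) → ill-formed
[gojn] — violates constraint (ii): syllable 1 coda /jn/ has 2 consonants (> 1) → ill-formed

[di]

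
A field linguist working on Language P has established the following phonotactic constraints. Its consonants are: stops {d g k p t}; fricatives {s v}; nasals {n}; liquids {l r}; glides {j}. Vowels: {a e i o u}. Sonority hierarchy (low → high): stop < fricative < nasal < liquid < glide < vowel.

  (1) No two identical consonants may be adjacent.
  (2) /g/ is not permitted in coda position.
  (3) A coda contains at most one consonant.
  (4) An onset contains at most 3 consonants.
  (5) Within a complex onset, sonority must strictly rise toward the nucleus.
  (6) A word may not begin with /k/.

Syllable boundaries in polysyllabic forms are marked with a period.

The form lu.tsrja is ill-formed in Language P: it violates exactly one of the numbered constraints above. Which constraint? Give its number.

4

lu.tsrja: syllable 2 onset /tsrj/ has 4 consonants (> 3).
This is a violation of constraint 4: "An onset contains at most 3 consonants."
The remaining constraints (1, 2, 3, 5, 6) are satisfied.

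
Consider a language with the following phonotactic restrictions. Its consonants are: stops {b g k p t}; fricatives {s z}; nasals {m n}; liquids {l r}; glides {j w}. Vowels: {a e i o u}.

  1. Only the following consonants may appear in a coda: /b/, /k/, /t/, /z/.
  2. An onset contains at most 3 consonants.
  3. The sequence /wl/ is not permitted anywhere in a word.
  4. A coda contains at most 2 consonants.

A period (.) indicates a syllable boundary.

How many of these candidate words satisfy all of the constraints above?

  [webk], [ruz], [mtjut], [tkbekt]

[webk] — σ1 onset /w/, coda /bk/ (2C) ok → licit
[ruz] — σ1 onset /r/, coda /z/ ok → licit
[mtjut] — σ1 onset /mtj/ (3C), coda /t/ ok → licit
[tkbekt] — σ1 onset /tkb/ (3C), coda /kt/ (2C) ok → licit
Licit: [webk], [ruz], [mtjut], [tkbekt] → 4.

4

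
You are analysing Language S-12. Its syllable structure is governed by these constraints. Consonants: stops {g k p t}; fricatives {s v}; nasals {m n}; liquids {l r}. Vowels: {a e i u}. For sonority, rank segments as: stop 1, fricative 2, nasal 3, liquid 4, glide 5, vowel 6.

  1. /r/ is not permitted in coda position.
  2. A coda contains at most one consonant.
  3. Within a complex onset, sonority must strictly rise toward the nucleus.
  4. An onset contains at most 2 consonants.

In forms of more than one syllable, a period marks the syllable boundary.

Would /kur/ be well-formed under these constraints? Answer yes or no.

no

/kur/ — violates constraint 1: syllable 1 coda contains /r/ → ill-formed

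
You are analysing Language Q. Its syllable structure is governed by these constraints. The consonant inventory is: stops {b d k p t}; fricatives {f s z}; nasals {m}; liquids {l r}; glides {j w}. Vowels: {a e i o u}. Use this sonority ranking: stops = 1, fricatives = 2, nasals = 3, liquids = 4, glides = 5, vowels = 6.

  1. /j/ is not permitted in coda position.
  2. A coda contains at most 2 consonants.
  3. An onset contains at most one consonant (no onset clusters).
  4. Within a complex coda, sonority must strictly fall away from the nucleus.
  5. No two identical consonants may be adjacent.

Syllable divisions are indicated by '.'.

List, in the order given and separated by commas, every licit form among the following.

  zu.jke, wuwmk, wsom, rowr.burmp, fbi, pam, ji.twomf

zu.jke — violates constraint 3: syllable 2 onset /jk/ has 2 consonants (> 1) → illicit
wuwmk — violates constraint 2: syllable 1 coda /wmk/ has 3 consonants (> 2) → illicit
wsom — violates constraint 3: syllable 1 onset /ws/ has 2 consonants (> 1) → illicit
rowr.burmp — violates constraint 2: syllable 2 coda /rmp/ has 3 consonants (> 2) → illicit
fbi — violates constraint 3: syllable 1 onset /fb/ has 2 consonants (> 1) → illicit
pam — σ1 onset /p/, coda /m/ ok → licit
ji.twomf — violates constraint 3: syllable 2 onset /tw/ has 2 consonants (> 1) → illicit

pam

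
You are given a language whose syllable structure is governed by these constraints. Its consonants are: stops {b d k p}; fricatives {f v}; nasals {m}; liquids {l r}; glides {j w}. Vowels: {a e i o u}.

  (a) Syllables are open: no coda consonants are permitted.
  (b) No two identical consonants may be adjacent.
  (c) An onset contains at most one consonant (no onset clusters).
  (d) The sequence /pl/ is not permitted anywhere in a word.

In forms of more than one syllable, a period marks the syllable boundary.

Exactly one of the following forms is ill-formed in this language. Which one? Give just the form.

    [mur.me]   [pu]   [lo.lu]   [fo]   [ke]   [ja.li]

[mur.me]

[mur.me] — violates constraint (a): syllable 1 coda /r/ has 1 consonant (> 0) → ill-formed
[pu] — σ1 onset /p/, coda /∅/ ok → well-formed
[lo.lu] — σ1 onset /l/, coda /∅/ ok; σ2 onset /l/, coda /∅/ ok → well-formed
[fo] — σ1 onset /f/, coda /∅/ ok → well-formed
[ke] — σ1 onset /k/, coda /∅/ ok → well-formed
[ja.li] — σ1 onset /j/, coda /∅/ ok; σ2 onset /l/, coda /∅/ ok → well-formed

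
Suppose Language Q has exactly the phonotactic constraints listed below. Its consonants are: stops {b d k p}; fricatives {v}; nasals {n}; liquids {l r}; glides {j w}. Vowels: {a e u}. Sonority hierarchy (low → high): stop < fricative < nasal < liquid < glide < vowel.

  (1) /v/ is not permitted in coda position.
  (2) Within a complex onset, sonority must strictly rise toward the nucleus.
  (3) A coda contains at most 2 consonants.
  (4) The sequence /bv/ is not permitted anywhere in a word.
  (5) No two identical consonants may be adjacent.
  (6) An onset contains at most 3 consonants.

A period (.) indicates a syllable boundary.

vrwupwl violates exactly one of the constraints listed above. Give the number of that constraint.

3

vrwupwl: syllable 1 coda /pwl/ has 3 consonants (> 2).
This is a violation of constraint 3: "A coda contains at most 2 consonants."
The remaining constraints (1, 2, 4, 5, 6) are satisfied.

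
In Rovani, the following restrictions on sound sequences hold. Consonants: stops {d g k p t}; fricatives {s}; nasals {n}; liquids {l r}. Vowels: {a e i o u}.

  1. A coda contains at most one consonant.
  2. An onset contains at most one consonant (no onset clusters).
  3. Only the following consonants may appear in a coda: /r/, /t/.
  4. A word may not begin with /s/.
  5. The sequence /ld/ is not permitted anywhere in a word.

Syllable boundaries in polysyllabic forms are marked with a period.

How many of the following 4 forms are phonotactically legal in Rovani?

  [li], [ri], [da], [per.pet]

4

[li] — σ1 onset /l/, coda /∅/ ok → phonotactically legal
[ri] — σ1 onset /r/, coda /∅/ ok → phonotactically legal
[da] — σ1 onset /d/, coda /∅/ ok → phonotactically legal
[per.pet] — σ1 onset /p/, coda /r/ ok; σ2 onset /p/, coda /t/ ok → phonotactically legal
Phonotactically legal: [li], [ri], [da], [per.pet] → 4.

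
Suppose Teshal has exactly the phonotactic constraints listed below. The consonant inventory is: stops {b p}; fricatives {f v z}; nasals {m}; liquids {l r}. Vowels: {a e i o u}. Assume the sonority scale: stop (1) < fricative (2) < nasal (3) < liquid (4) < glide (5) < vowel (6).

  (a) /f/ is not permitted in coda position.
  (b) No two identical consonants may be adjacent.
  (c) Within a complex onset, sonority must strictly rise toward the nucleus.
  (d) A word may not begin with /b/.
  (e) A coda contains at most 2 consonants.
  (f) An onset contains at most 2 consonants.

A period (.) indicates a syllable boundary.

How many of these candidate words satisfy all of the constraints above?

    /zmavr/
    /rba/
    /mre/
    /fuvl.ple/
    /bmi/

3

/zmavr/ — σ1 onset /zm/ (2→3 rises), coda /vr/ (2C) ok → licit
/rba/ — violates constraint (c): syllable 1 onset /rb/: /r/ (liquid, 4) → /b/ (stop, 1) does not rise → illicit
/mre/ — σ1 onset /mr/ (3→4 rises), coda /∅/ ok → licit
/fuvl.ple/ — σ1 onset /f/, coda /vl/ (2C) ok; σ2 onset /pl/ (1→4 rises), coda /∅/ ok → licit
/bmi/ — violates constraint (d): word begins with /b/ → illicit
Licit: /zmavr/, /mre/, /fuvl.ple/ → 3.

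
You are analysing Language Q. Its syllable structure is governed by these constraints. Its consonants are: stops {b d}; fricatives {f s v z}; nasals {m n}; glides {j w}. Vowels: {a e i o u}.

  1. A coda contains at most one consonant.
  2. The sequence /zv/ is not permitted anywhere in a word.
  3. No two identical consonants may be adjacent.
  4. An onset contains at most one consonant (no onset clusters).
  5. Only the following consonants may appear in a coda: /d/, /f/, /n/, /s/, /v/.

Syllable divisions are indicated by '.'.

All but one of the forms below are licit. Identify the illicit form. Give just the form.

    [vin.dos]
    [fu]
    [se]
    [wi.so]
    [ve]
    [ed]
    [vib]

[vib]

[vin.dos] — σ1 onset /v/, coda /n/ ok; σ2 onset /d/, coda /s/ ok → licit
[fu] — σ1 onset /f/, coda /∅/ ok → licit
[se] — σ1 onset /s/, coda /∅/ ok → licit
[wi.so] — σ1 onset /w/, coda /∅/ ok; σ2 onset /s/, coda /∅/ ok → licit
[ve] — σ1 onset /v/, coda /∅/ ok → licit
[ed] — σ1 onset /∅/, coda /d/ ok → licit
[vib] — violates constraint 5: syllable 1 coda contains /b/, which is not a licensed coda consonant → illicit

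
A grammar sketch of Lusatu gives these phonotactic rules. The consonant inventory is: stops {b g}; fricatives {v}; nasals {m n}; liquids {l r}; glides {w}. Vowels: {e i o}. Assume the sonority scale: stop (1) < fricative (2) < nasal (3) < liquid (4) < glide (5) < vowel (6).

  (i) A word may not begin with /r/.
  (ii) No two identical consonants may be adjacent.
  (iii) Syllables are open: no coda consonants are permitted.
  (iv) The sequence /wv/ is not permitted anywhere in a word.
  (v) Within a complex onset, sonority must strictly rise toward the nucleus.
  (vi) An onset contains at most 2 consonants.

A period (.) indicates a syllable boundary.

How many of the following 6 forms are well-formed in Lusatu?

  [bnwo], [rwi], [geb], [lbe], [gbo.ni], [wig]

0

[bnwo] — violates constraint (vi): syllable 1 onset /bnw/ has 3 consonants (> 2) → ill-formed
[rwi] — violates constraint (i): word begins with /r/ → ill-formed
[geb] — violates constraint (iii): syllable 1 coda /b/ has 1 consonant (> 0) → ill-formed
[lbe] — violates constraint (v): syllable 1 onset /lb/: /l/ (liquid, 4) → /b/ (stop, 1) does not rise → ill-formed
[gbo.ni] — violates constraint (v): syllable 1 onset /gb/: /g/ (stop, 1) → /b/ (stop, 1) does not rise → ill-formed
[wig] — violates constraint (iii): syllable 1 coda /g/ has 1 consonant (> 0) → ill-formed
No form is well-formed → 0.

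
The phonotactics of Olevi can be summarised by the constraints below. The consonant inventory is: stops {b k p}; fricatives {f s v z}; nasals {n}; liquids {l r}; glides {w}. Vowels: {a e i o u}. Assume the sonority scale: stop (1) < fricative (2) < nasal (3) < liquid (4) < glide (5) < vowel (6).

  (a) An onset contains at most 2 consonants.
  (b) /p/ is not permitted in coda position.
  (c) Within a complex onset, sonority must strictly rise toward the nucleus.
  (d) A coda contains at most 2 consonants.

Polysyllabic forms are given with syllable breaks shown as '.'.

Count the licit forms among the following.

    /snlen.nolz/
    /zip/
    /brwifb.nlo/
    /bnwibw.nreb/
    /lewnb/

0

/snlen.nolz/ — violates constraint (a): syllable 1 onset /snl/ has 3 consonants (> 2) → illicit
/zip/ — violates constraint (b): syllable 1 coda contains /p/ → illicit
/brwifb.nlo/ — violates constraint (a): syllable 1 onset /brw/ has 3 consonants (> 2) → illicit
/bnwibw.nreb/ — violates constraint (a): syllable 1 onset /bnw/ has 3 consonants (> 2) → illicit
/lewnb/ — violates constraint (d): syllable 1 coda /wnb/ has 3 consonants (> 2) → illicit
No form is licit → 0.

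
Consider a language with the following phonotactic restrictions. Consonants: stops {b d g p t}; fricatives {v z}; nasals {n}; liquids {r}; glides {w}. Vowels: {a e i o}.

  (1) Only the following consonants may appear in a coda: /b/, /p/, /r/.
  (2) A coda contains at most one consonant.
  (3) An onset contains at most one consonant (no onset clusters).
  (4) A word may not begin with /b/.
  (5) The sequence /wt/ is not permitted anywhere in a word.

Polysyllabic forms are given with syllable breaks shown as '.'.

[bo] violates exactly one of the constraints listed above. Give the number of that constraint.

4

[bo]: word begins with /b/.
This is a violation of constraint 4: "A word may not begin with /b/."
The remaining constraints (1, 2, 3, 5) are satisfied.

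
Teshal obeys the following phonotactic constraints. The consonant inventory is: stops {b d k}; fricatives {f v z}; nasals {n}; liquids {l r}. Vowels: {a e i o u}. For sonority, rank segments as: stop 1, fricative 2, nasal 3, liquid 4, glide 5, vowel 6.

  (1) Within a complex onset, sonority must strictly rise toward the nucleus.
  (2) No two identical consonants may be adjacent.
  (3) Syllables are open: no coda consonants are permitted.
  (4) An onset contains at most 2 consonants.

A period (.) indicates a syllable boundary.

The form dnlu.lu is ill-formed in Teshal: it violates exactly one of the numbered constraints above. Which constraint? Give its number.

dnlu.lu: syllable 1 onset /dnl/ has 3 consonants (> 2).
This is a violation of constraint 4: "An onset contains at most 2 consonants."
The remaining constraints (1, 2, 3) are satisfied.

4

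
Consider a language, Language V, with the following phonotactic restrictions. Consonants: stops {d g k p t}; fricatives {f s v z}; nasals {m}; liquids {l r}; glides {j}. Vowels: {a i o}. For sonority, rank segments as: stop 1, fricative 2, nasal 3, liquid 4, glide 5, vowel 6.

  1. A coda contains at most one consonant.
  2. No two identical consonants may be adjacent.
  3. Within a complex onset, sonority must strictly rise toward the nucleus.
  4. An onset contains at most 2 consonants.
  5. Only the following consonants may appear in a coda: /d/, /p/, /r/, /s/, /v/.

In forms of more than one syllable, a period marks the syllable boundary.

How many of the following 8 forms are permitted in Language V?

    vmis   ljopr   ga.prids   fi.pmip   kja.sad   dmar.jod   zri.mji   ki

vmis — σ1 onset /vm/ (2→3 rises), coda /s/ ok → permitted
ljopr — violates constraint 1: syllable 1 coda /pr/ has 2 consonants (> 1) → not permitted
ga.prids — violates constraint 1: syllable 2 coda /ds/ has 2 consonants (> 1) → not permitted
fi.pmip — σ1 onset /f/, coda /∅/ ok; σ2 onset /pm/ (1→3 rises), coda /p/ ok → permitted
kja.sad — σ1 onset /kj/ (1→5 rises), coda /∅/ ok; σ2 onset /s/, coda /d/ ok → permitted
dmar.jod — σ1 onset /dm/ (1→3 rises), coda /r/ ok; σ2 onset /j/, coda /d/ ok → permitted
zri.mji — σ1 onset /zr/ (2→4 rises), coda /∅/ ok; σ2 onset /mj/ (3→5 rises), coda /∅/ ok → permitted
ki — σ1 onset /k/, coda /∅/ ok → permitted
Permitted: vmis, fi.pmip, kja.sad, dmar.jod, zri.mji, ki → 6.

6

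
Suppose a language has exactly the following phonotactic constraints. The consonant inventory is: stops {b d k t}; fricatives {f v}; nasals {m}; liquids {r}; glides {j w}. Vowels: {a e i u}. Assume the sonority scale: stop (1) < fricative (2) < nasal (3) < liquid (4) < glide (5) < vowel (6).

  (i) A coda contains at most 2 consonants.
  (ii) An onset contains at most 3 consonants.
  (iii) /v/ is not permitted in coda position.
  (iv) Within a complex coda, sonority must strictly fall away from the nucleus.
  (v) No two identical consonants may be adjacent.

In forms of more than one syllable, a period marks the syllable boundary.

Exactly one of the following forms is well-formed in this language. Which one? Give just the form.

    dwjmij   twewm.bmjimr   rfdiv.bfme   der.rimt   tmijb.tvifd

tmijb.tvifd

dwjmij — violates constraint (ii): syllable 1 onset /dwjm/ has 4 consonants (> 3) → ill-formed
twewm.bmjimr — violates constraint (iv): syllable 2 coda /mr/: /m/ (nasal, 3) → /r/ (liquid, 4) does not fall → ill-formed
rfdiv.bfme — violates constraint (iii): syllable 1 coda contains /v/ → ill-formed
der.rimt — violates constraint (v): adjacent identical consonants /rr/ → ill-formed
tmijb.tvifd — σ1 onset /tm/ (2C), coda /jb/ (5→1 falls) ok; σ2 onset /tv/ (2C), coda /fd/ (2→1 falls) ok → well-formed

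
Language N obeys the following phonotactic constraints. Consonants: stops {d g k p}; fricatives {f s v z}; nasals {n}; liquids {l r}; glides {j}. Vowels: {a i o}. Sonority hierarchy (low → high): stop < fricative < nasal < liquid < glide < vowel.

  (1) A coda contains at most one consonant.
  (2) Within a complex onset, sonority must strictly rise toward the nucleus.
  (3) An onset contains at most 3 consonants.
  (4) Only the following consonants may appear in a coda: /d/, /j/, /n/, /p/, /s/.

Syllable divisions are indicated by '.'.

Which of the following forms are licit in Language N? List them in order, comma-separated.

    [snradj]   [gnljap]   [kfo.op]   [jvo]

[kfo.op]

[snradj] — violates constraint 1: syllable 1 coda /dj/ has 2 consonants (> 1) → illicit
[gnljap] — violates constraint 3: syllable 1 onset /gnlj/ has 4 consonants (> 3) → illicit
[kfo.op] — σ1 onset /kf/ (1→2 rises), coda /∅/ ok; σ2 onset /∅/, coda /p/ ok → licit
[jvo] — violates constraint 2: syllable 1 onset /jv/: /j/ (glide, 5) → /v/ (fricative, 2) does not rise → illicit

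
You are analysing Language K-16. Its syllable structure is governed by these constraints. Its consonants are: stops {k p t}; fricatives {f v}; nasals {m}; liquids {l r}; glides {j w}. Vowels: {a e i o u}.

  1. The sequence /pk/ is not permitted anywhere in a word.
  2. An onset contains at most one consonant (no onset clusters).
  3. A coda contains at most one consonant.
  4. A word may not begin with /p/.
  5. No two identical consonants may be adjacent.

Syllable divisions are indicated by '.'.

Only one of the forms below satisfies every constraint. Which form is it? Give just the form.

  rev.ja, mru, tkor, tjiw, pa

rev.ja — σ1 onset /r/, coda /v/ ok; σ2 onset /j/, coda /∅/ ok → well-formed
mru — violates constraint 2: syllable 1 onset /mr/ has 2 consonants (> 1) → ill-formed
tkor — violates constraint 2: syllable 1 onset /tk/ has 2 consonants (> 1) → ill-formed
tjiw — violates constraint 2: syllable 1 onset /tj/ has 2 consonants (> 1) → ill-formed
pa — violates constraint 4: word begins with /p/ → ill-formed

rev.ja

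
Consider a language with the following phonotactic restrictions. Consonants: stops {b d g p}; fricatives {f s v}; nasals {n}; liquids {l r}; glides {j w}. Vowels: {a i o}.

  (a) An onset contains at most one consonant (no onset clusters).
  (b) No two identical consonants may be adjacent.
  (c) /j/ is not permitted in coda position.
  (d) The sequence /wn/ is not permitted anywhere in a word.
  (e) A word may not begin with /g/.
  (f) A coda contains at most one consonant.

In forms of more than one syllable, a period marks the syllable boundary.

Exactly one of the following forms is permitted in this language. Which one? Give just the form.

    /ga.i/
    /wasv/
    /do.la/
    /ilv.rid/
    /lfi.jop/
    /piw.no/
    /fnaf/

/ga.i/ — violates constraint (e): word begins with /g/ → not permitted
/wasv/ — violates constraint (f): syllable 1 coda /sv/ has 2 consonants (> 1) → not permitted
/do.la/ — σ1 onset /d/, coda /∅/ ok; σ2 onset /l/, coda /∅/ ok → permitted
/ilv.rid/ — violates constraint (f): syllable 1 coda /lv/ has 2 consonants (> 1) → not permitted
/lfi.jop/ — violates constraint (a): syllable 1 onset /lf/ has 2 consonants (> 1) → not permitted
/piw.no/ — violates constraint (d): contains banned sequence /wn/ → not permitted
/fnaf/ — violates constraint (a): syllable 1 onset /fn/ has 2 consonants (> 1) → not permitted

/do.la/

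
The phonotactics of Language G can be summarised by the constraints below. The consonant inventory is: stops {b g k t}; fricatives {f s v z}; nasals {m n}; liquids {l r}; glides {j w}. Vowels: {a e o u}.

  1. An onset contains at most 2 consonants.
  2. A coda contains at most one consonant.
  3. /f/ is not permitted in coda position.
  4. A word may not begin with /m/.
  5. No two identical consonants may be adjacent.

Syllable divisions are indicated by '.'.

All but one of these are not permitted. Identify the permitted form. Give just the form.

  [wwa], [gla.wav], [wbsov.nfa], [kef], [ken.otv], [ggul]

[wwa] — violates constraint 5: adjacent identical consonants /ww/ → not permitted
[gla.wav] — σ1 onset /gl/ (2C), coda /∅/ ok; σ2 onset /w/, coda /v/ ok → permitted
[wbsov.nfa] — violates constraint 1: syllable 1 onset /wbs/ has 3 consonants (> 2) → not permitted
[kef] — violates constraint 3: syllable 1 coda contains /f/ → not permitted
[ken.otv] — violates constraint 2: syllable 2 coda /tv/ has 2 consonants (> 1) → not permitted
[ggul] — violates constraint 5: adjacent identical consonants /gg/ → not permitted

[gla.wav]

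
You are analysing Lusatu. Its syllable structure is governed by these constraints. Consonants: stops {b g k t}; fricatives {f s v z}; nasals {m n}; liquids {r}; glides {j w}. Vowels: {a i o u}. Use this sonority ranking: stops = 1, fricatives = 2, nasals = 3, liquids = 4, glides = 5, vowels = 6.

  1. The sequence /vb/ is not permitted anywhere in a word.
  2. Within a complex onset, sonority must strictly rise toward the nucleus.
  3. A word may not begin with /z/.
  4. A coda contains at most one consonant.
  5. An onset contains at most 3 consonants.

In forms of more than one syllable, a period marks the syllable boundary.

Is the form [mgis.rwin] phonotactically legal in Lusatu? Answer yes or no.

no

[mgis.rwin] — violates constraint 2: syllable 1 onset /mg/: /m/ (nasal, 3) → /g/ (stop, 1) does not rise → phonotactically illegal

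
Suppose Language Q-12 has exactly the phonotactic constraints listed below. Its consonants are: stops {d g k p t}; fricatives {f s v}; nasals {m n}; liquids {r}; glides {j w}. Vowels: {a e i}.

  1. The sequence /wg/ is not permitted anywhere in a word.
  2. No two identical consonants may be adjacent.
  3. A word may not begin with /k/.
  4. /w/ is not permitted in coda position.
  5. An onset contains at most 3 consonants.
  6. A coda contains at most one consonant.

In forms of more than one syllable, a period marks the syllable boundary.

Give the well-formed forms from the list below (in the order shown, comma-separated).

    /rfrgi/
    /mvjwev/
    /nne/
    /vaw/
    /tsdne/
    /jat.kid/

/rfrgi/ — violates constraint 5: syllable 1 onset /rfrg/ has 4 consonants (> 3) → ill-formed
/mvjwev/ — violates constraint 5: syllable 1 onset /mvjw/ has 4 consonants (> 3) → ill-formed
/nne/ — violates constraint 2: adjacent identical consonants /nn/ → ill-formed
/vaw/ — violates constraint 4: syllable 1 coda contains /w/ → ill-formed
/tsdne/ — violates constraint 5: syllable 1 onset /tsdn/ has 4 consonants (> 3) → ill-formed
/jat.kid/ — σ1 onset /j/, coda /t/ ok; σ2 onset /k/, coda /d/ ok → well-formed

/jat.kid/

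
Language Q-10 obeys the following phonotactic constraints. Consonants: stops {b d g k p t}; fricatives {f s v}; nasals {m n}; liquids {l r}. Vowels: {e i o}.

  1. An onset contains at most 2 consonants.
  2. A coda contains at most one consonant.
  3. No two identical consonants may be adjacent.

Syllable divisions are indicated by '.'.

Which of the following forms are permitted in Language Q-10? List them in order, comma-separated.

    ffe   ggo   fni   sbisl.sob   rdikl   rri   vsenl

ffe — violates constraint 3: adjacent identical consonants /ff/ → not permitted
ggo — violates constraint 3: adjacent identical consonants /gg/ → not permitted
fni — σ1 onset /fn/ (2C), coda /∅/ ok → permitted
sbisl.sob — violates constraint 2: syllable 1 coda /sl/ has 2 consonants (> 1) → not permitted
rdikl — violates constraint 2: syllable 1 coda /kl/ has 2 consonants (> 1) → not permitted
rri — violates constraint 3: adjacent identical consonants /rr/ → not permitted
vsenl — violates constraint 2: syllable 1 coda /nl/ has 2 consonants (> 1) → not permitted

fni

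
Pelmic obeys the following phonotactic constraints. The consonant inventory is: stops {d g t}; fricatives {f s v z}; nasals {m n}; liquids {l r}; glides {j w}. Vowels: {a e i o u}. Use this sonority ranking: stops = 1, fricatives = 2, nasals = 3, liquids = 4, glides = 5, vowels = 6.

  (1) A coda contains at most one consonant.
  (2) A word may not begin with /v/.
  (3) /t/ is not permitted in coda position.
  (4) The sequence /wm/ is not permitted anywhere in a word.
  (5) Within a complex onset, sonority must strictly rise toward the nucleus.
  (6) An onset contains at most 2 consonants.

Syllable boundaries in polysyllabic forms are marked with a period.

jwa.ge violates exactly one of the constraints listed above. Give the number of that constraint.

5

jwa.ge: syllable 1 onset /jw/: /j/ (glide, 5) → /w/ (glide, 5) does not rise.
This is a violation of constraint 5: "Within a complex onset, sonority must strictly rise toward the nucleus."
The remaining constraints (1, 2, 3, 4, 6) are satisfied.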